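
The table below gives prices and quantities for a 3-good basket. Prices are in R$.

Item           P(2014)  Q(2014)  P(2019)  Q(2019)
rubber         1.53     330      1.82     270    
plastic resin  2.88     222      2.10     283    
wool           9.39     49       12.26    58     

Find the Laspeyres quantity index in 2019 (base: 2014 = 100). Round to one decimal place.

110.5

Laspeyres quantity index uses base-period prices as weights.
ΣP(2014)·Q(2019) = 1.53×270 + 2.88×283 + 9.39×58 = 413.1 + 815.04 + 544.62 = 1772.76
ΣP(2014)·Q(2014) = 1.53×330 + 2.88×222 + 9.39×49 = 504.9 + 639.36 + 460.11 = 1604.37
Index = 1772.76 / 1604.37 × 100 = 110.4957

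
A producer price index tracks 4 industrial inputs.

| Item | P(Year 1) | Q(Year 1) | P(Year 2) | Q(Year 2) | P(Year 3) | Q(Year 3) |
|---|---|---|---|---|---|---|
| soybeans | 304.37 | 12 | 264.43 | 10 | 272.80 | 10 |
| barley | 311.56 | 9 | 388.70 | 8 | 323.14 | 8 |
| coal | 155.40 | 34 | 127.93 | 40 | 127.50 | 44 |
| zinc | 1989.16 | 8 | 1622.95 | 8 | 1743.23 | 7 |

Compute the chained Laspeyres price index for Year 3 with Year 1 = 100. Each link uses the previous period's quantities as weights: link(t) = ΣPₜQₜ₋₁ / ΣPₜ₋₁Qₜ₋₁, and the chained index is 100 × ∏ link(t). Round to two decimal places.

Link Year 1→Year 2:
ΣP(Year 2)Q(Year 1) = 264.43×12 + 388.70×9 + 127.93×34 + 1622.95×8 = 3173.16 + 3498.3 + 4349.62 + 12983.6 = 24004.68
ΣP(Year 1)Q(Year 1) = 304.37×12 + 311.56×9 + 155.40×34 + 1989.16×8 = 3652.44 + 2804.04 + 5283.6 + 15913.28 = 27653.36
link = 24004.68/27653.36 = 0.868057
Link Year 2→Year 3:
ΣP(Year 3)Q(Year 2) = 272.80×10 + 323.14×8 + 127.50×40 + 1743.23×8 = 2728 + 2585.12 + 5100 + 13945.84 = 24358.96
ΣP(Year 2)Q(Year 2) = 264.43×10 + 388.70×8 + 127.93×40 + 1622.95×8 = 2644.3 + 3109.6 + 5117.2 + 12983.6 = 23854.7
link = 24358.96/23854.7 = 1.021139
Chained index = 100 × 0.868057 × 1.021139 = 88.6406

88.64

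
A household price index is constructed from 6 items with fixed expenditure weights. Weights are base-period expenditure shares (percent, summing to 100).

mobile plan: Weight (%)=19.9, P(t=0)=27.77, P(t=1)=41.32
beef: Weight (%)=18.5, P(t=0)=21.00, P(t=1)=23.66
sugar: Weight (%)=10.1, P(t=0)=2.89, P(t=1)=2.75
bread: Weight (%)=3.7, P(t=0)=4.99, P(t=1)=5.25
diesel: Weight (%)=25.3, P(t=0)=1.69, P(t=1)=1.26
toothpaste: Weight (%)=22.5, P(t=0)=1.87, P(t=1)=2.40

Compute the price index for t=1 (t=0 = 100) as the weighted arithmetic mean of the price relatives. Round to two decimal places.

mobile plan: 19.9 × (41.32/27.77) = 19.9 × 1.487937 = 29.6099
beef: 18.5 × (23.66/21.00) = 18.5 × 1.126667 = 20.8433
sugar: 10.1 × (2.75/2.89) = 10.1 × 0.951557 = 9.6107
bread: 3.7 × (5.25/4.99) = 3.7 × 1.052104 = 3.8928
diesel: 25.3 × (1.26/1.69) = 25.3 × 0.745562 = 18.8627
toothpaste: 22.5 × (2.40/1.87) = 22.5 × 1.283422 = 28.8770
Index = Σ wᵢ·(p₁ᵢ/p₀ᵢ) = 29.6099 + 20.8433 + 9.6107 + 3.8928 + 18.8627 + 28.8770 = 111.6965

111.70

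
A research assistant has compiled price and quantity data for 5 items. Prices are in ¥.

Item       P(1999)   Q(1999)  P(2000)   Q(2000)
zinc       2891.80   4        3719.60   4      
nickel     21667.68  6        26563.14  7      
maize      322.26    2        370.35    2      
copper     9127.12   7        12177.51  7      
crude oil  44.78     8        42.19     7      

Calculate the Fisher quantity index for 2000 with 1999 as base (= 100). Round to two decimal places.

110.33

Laspeyres component (base-period weights):
ΣP(1999)Q(2000) = 2891.80×4 + 21667.68×7 + 322.26×2 + 9127.12×7 + 44.78×7 = 11567.2 + 151673.76 + 644.52 + 63889.84 + 313.46 = 228088.78
ΣP(1999)Q(1999) = 2891.80×4 + 21667.68×6 + 322.26×2 + 9127.12×7 + 44.78×8 = 11567.2 + 130006.08 + 644.52 + 63889.84 + 358.24 = 206465.88
L = 228088.78 / 206465.88 × 100 = 110.4729
Paasche component (current-period weights):
ΣP(2000)Q(2000) = 3719.60×4 + 26563.14×7 + 370.35×2 + 12177.51×7 + 42.19×7 = 14878.4 + 185941.98 + 740.7 + 85242.57 + 295.33 = 287098.98
ΣP(2000)Q(1999) = 3719.60×4 + 26563.14×6 + 370.35×2 + 12177.51×7 + 42.19×8 = 14878.4 + 159378.84 + 740.7 + 85242.57 + 337.52 = 260578.03
P = 287098.98 / 260578.03 × 100 = 110.1777
Fisher = √(L × P) = √(110.4729 × 110.1777) = 110.3252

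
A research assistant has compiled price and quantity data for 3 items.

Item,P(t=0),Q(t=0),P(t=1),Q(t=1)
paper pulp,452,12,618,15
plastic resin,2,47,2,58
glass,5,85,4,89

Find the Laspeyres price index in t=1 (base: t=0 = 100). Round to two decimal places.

Laspeyres price index uses base-period quantities as weights.
ΣP(t=1)·Q(t=0) = 618×12 + 2×47 + 4×85 = 7416 + 94 + 340 = 7850
ΣP(t=0)·Q(t=0) = 452×12 + 2×47 + 5×85 = 5424 + 94 + 425 = 5943
Index = 7850 / 5943 × 100 = 132.0882

132.09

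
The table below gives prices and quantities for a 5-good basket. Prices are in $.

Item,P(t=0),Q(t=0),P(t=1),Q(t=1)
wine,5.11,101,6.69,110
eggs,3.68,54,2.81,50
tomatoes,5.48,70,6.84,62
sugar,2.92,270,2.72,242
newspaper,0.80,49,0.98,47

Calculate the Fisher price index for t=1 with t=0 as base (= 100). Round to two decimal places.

108.99

Laspeyres component (base-period weights):
ΣP(t=1)Q(t=0) = 6.69×101 + 2.81×54 + 6.84×70 + 2.72×270 + 0.98×49 = 675.69 + 151.74 + 478.8 + 734.4 + 48.02 = 2088.65
ΣP(t=0)Q(t=0) = 5.11×101 + 3.68×54 + 5.48×70 + 2.92×270 + 0.80×49 = 516.11 + 198.72 + 383.6 + 788.4 + 39.2 = 1926.03
L = 2088.65 / 1926.03 × 100 = 108.4433
Paasche component (current-period weights):
ΣP(t=1)Q(t=1) = 6.69×110 + 2.81×50 + 6.84×62 + 2.72×242 + 0.98×47 = 735.9 + 140.5 + 424.08 + 658.24 + 46.06 = 2004.78
ΣP(t=0)Q(t=1) = 5.11×110 + 3.68×50 + 5.48×62 + 2.92×242 + 0.80×47 = 562.1 + 184 + 339.76 + 706.64 + 37.6 = 1830.1
P = 2004.78 / 1830.1 × 100 = 109.5448
Fisher = √(L × P) = √(108.4433 × 109.5448) = 108.9927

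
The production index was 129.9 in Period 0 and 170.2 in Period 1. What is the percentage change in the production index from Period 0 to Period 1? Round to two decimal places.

Change = (170.2 − 129.9) / 129.9 × 100
       = 40.3 / 129.9 × 100 = 31.0239%

31.02%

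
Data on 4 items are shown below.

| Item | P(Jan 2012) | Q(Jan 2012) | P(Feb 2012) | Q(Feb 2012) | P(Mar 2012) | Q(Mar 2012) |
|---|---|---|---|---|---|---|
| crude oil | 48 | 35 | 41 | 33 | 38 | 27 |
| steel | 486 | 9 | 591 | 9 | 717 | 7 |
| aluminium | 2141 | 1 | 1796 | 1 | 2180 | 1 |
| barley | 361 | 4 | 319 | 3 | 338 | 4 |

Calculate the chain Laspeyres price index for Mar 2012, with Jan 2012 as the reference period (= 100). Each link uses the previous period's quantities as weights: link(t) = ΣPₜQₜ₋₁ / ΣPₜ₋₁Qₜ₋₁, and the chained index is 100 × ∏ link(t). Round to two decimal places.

117.90

Link Jan 2012→Feb 2012:
ΣP(Feb 2012)Q(Jan 2012) = 41×35 + 591×9 + 1796×1 + 319×4 = 1435 + 5319 + 1796 + 1276 = 9826
ΣP(Jan 2012)Q(Jan 2012) = 48×35 + 486×9 + 2141×1 + 361×4 = 1680 + 4374 + 2141 + 1444 = 9639
link = 9826/9639 = 1.019400
Link Feb 2012→Mar 2012:
ΣP(Mar 2012)Q(Feb 2012) = 38×33 + 717×9 + 2180×1 + 338×3 = 1254 + 6453 + 2180 + 1014 = 10901
ΣP(Feb 2012)Q(Feb 2012) = 41×33 + 591×9 + 1796×1 + 319×3 = 1353 + 5319 + 1796 + 957 = 9425
link = 10901/9425 = 1.156605
Chained index = 100 × 1.019400 × 1.156605 = 117.9043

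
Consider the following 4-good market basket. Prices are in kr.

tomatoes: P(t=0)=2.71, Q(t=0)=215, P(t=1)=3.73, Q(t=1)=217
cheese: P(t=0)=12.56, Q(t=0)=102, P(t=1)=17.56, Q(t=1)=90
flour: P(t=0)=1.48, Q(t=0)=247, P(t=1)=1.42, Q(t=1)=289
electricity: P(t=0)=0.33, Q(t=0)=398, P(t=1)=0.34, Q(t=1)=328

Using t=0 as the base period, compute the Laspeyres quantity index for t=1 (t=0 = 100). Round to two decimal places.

Laspeyres quantity index uses base-period prices as weights.
ΣP(t=0)·Q(t=1) = 2.71×217 + 12.56×90 + 1.48×289 + 0.33×328 = 588.07 + 1130.4 + 427.72 + 108.24 = 2254.43
ΣP(t=0)·Q(t=0) = 2.71×215 + 12.56×102 + 1.48×247 + 0.33×398 = 582.65 + 1281.12 + 365.56 + 131.34 = 2360.67
Index = 2254.43 / 2360.67 × 100 = 95.4996

95.50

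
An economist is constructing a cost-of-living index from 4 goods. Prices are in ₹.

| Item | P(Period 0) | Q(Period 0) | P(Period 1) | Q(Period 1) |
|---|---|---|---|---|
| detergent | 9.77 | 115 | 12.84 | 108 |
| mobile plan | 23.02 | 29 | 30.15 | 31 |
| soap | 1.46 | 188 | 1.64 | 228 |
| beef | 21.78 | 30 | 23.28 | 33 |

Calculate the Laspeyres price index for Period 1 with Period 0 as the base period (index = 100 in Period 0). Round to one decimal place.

123.5

Laspeyres price index uses base-period quantities as weights.
ΣP(Period 1)·Q(Period 0) = 12.84×115 + 30.15×29 + 1.64×188 + 23.28×30 = 1476.6 + 874.35 + 308.32 + 698.4 = 3357.67
ΣP(Period 0)·Q(Period 0) = 9.77×115 + 23.02×29 + 1.46×188 + 21.78×30 = 1123.55 + 667.58 + 274.48 + 653.4 = 2719.01
Index = 3357.67 / 2719.01 × 100 = 123.4887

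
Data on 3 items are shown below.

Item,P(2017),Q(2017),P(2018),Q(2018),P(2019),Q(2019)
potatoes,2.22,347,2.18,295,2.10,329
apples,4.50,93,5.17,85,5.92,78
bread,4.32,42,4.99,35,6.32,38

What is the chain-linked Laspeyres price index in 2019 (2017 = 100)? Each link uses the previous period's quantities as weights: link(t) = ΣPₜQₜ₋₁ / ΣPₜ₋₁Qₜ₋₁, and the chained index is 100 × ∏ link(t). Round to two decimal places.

112.87

Link 2017→2018:
ΣP(2018)Q(2017) = 2.18×347 + 5.17×93 + 4.99×42 = 756.46 + 480.81 + 209.58 = 1446.85
ΣP(2017)Q(2017) = 2.22×347 + 4.50×93 + 4.32×42 = 770.34 + 418.5 + 181.44 = 1370.28
link = 1446.85/1370.28 = 1.055879
Link 2018→2019:
ΣP(2019)Q(2018) = 2.10×295 + 5.92×85 + 6.32×35 = 619.5 + 503.2 + 221.2 = 1343.9
ΣP(2018)Q(2018) = 2.18×295 + 5.17×85 + 4.99×35 = 643.1 + 439.45 + 174.65 = 1257.2
link = 1343.9/1257.2 = 1.068963
Chained index = 100 × 1.055879 × 1.068963 = 112.8695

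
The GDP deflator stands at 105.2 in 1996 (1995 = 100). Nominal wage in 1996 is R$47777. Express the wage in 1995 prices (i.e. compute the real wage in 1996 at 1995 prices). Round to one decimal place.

Real = Nominal ÷ (Index/100) = 47777 ÷ (105.2/100)
     = 47777 ÷ 1.052 = 45415.3992

45415.4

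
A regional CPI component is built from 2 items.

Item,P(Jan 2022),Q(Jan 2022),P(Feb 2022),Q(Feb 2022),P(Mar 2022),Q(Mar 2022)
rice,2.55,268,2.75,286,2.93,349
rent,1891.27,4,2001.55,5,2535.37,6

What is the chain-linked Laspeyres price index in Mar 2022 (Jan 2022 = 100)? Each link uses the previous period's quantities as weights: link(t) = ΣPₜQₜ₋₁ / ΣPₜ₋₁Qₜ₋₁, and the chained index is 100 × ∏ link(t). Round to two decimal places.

132.71

Link Jan 2022→Feb 2022:
ΣP(Feb 2022)Q(Jan 2022) = 2.75×268 + 2001.55×4 = 737 + 8006.2 = 8743.2
ΣP(Jan 2022)Q(Jan 2022) = 2.55×268 + 1891.27×4 = 683.4 + 7565.08 = 8248.48
link = 8743.2/8248.48 = 1.059977
Link Feb 2022→Mar 2022:
ΣP(Mar 2022)Q(Feb 2022) = 2.93×286 + 2535.37×5 = 837.98 + 12676.85 = 13514.83
ΣP(Feb 2022)Q(Feb 2022) = 2.75×286 + 2001.55×5 = 786.5 + 10007.75 = 10794.25
link = 13514.83/10794.25 = 1.252040
Chained index = 100 × 1.059977 × 1.252040 = 132.7133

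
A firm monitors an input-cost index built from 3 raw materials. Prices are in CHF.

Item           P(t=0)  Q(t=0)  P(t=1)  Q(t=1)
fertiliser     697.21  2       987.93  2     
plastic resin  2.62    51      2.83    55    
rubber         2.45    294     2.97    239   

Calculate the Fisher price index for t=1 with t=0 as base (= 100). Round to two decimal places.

Laspeyres component (base-period weights):
ΣP(t=1)Q(t=0) = 987.93×2 + 2.83×51 + 2.97×294 = 1975.86 + 144.33 + 873.18 = 2993.37
ΣP(t=0)Q(t=0) = 697.21×2 + 2.62×51 + 2.45×294 = 1394.42 + 133.62 + 720.3 = 2248.34
L = 2993.37 / 2248.34 × 100 = 133.1369
Paasche component (current-period weights):
ΣP(t=1)Q(t=1) = 987.93×2 + 2.83×55 + 2.97×239 = 1975.86 + 155.65 + 709.83 = 2841.34
ΣP(t=0)Q(t=1) = 697.21×2 + 2.62×55 + 2.45×239 = 1394.42 + 144.1 + 585.55 = 2124.07
P = 2841.34 / 2124.07 × 100 = 133.7687
Fisher = √(L × P) = √(133.1369 × 133.7687) = 133.4524

133.45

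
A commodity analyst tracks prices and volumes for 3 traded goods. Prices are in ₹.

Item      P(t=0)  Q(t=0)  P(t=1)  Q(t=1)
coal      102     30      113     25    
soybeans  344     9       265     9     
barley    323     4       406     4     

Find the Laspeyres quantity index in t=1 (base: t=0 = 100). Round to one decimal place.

Laspeyres quantity index uses base-period prices as weights.
ΣP(t=0)·Q(t=1) = 102×25 + 344×9 + 323×4 = 2550 + 3096 + 1292 = 6938
ΣP(t=0)·Q(t=0) = 102×30 + 344×9 + 323×4 = 3060 + 3096 + 1292 = 7448
Index = 6938 / 7448 × 100 = 93.1525

93.2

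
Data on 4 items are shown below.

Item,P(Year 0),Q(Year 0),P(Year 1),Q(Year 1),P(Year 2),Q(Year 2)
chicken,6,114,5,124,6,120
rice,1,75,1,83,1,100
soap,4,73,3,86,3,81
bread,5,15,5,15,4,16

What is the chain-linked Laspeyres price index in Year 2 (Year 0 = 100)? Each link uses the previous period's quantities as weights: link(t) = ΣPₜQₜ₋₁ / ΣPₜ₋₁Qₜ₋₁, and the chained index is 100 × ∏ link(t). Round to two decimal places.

92.17

Link Year 0→Year 1:
ΣP(Year 1)Q(Year 0) = 5×114 + 1×75 + 3×73 + 5×15 = 570 + 75 + 219 + 75 = 939
ΣP(Year 0)Q(Year 0) = 6×114 + 1×75 + 4×73 + 5×15 = 684 + 75 + 292 + 75 = 1126
link = 939/1126 = 0.833925
Link Year 1→Year 2:
ΣP(Year 2)Q(Year 1) = 6×124 + 1×83 + 3×86 + 4×15 = 744 + 83 + 258 + 60 = 1145
ΣP(Year 1)Q(Year 1) = 5×124 + 1×83 + 3×86 + 5×15 = 620 + 83 + 258 + 75 = 1036
link = 1145/1036 = 1.105212
Chained index = 100 × 0.833925 × 1.105212 = 92.1665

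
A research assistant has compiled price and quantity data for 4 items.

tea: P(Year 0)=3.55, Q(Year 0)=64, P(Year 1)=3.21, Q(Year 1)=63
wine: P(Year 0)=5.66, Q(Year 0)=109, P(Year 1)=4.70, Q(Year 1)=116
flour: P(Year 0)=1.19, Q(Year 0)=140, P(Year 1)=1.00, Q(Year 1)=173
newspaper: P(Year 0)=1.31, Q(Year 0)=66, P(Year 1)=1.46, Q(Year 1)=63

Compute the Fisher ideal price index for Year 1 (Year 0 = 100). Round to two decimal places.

Laspeyres component (base-period weights):
ΣP(Year 1)Q(Year 0) = 3.21×64 + 4.70×109 + 1.00×140 + 1.46×66 = 205.44 + 512.3 + 140 + 96.36 = 954.1
ΣP(Year 0)Q(Year 0) = 3.55×64 + 5.66×109 + 1.19×140 + 1.31×66 = 227.2 + 616.94 + 166.6 + 86.46 = 1097.2
L = 954.1 / 1097.2 × 100 = 86.9577
Paasche component (current-period weights):
ΣP(Year 1)Q(Year 1) = 3.21×63 + 4.70×116 + 1.00×173 + 1.46×63 = 202.23 + 545.2 + 173 + 91.98 = 1012.41
ΣP(Year 0)Q(Year 1) = 3.55×63 + 5.66×116 + 1.19×173 + 1.31×63 = 223.65 + 656.56 + 205.87 + 82.53 = 1168.61
P = 1012.41 / 1168.61 × 100 = 86.6337
Fisher = √(L × P) = √(86.9577 × 86.6337) = 86.7956

86.80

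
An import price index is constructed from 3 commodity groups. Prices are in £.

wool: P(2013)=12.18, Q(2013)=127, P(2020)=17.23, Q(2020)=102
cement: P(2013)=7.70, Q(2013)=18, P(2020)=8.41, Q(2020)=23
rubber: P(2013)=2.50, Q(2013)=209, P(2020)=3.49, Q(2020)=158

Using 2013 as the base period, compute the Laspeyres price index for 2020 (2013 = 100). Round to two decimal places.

139.00

Laspeyres price index uses base-period quantities as weights.
ΣP(2020)·Q(2013) = 17.23×127 + 8.41×18 + 3.49×209 = 2188.21 + 151.38 + 729.41 = 3069
ΣP(2013)·Q(2013) = 12.18×127 + 7.70×18 + 2.50×209 = 1546.86 + 138.6 + 522.5 = 2207.96
Index = 3069 / 2207.96 × 100 = 138.9971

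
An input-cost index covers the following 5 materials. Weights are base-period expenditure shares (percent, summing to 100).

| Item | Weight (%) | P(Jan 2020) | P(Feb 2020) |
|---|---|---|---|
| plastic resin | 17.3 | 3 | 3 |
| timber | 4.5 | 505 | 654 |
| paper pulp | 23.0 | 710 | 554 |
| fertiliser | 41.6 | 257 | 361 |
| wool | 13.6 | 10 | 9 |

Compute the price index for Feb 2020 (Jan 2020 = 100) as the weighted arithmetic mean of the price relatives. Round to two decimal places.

111.75

plastic resin: 17.3 × (3/3) = 17.3 × 1.000000 = 17.3000
timber: 4.5 × (654/505) = 4.5 × 1.295050 = 5.8277
paper pulp: 23.0 × (554/710) = 23.0 × 0.780282 = 17.9465
fertiliser: 41.6 × (361/257) = 41.6 × 1.404669 = 58.4342
wool: 13.6 × (9/10) = 13.6 × 0.900000 = 12.2400
Index = Σ wᵢ·(p₁ᵢ/p₀ᵢ) = 17.3000 + 5.8277 + 17.9465 + 58.4342 + 12.2400 = 111.7484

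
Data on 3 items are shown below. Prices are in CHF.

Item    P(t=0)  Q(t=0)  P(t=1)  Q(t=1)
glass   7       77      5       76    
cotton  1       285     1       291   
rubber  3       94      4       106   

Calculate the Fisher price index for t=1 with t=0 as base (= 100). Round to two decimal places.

Laspeyres component (base-period weights):
ΣP(t=1)Q(t=0) = 5×77 + 1×285 + 4×94 = 385 + 285 + 376 = 1046
ΣP(t=0)Q(t=0) = 7×77 + 1×285 + 3×94 = 539 + 285 + 282 = 1106
L = 1046 / 1106 × 100 = 94.5750
Paasche component (current-period weights):
ΣP(t=1)Q(t=1) = 5×76 + 1×291 + 4×106 = 380 + 291 + 424 = 1095
ΣP(t=0)Q(t=1) = 7×76 + 1×291 + 3×106 = 532 + 291 + 318 = 1141
P = 1095 / 1141 × 100 = 95.9684
Fisher = √(L × P) = √(94.5750 × 95.9684) = 95.2692

95.27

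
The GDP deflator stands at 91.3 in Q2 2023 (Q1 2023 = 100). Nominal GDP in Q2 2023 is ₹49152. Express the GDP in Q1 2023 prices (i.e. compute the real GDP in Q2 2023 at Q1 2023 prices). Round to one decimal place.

53835.7

Real = Nominal ÷ (Index/100) = 49152 ÷ (91.3/100)
     = 49152 ÷ 0.913 = 53835.7065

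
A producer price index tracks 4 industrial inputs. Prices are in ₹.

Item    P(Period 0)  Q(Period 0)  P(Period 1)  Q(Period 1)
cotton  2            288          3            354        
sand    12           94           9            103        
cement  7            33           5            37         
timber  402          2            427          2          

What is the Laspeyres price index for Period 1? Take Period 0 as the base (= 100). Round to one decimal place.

Laspeyres price index uses base-period quantities as weights.
ΣP(Period 1)·Q(Period 0) = 3×288 + 9×94 + 5×33 + 427×2 = 864 + 846 + 165 + 854 = 2729
ΣP(Period 0)·Q(Period 0) = 2×288 + 12×94 + 7×33 + 402×2 = 576 + 1128 + 231 + 804 = 2739
Index = 2729 / 2739 × 100 = 99.6349

99.6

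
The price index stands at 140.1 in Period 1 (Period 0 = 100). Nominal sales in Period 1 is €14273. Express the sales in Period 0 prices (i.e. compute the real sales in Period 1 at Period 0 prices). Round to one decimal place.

10187.7

Real = Nominal ÷ (Index/100) = 14273 ÷ (140.1/100)
     = 14273 ÷ 1.401 = 10187.7231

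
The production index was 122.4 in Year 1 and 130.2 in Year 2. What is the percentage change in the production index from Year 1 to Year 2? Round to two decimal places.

6.37%

Change = (130.2 − 122.4) / 122.4 × 100
       = 7.8 / 122.4 × 100 = 6.3725%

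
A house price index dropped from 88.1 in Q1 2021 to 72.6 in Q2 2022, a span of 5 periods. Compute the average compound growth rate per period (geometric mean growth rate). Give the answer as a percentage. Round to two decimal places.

Growth factor = (72.6/88.1)^(1/5) = (0.824064)^(1/5) = 0.962038
Growth rate = 0.962038 − 1 = -0.037962 = -3.7962%

-3.80%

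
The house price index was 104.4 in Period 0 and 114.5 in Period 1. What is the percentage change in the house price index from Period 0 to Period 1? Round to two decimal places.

9.67%

Change = (114.5 − 104.4) / 104.4 × 100
       = 10.1 / 104.4 × 100 = 9.6743%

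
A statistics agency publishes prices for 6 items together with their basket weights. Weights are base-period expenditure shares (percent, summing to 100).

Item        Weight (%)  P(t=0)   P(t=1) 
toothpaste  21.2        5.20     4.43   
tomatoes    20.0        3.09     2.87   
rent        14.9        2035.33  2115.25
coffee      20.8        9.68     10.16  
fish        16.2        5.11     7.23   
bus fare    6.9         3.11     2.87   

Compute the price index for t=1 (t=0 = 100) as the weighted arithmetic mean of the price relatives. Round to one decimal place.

103.2

toothpaste: 21.2 × (4.43/5.20) = 21.2 × 0.851923 = 18.0608
tomatoes: 20.0 × (2.87/3.09) = 20.0 × 0.928803 = 18.5761
rent: 14.9 × (2115.25/2035.33) = 14.9 × 1.039266 = 15.4851
coffee: 20.8 × (10.16/9.68) = 20.8 × 1.049587 = 21.8314
fish: 16.2 × (7.23/5.11) = 16.2 × 1.414873 = 22.9209
bus fare: 6.9 × (2.87/3.11) = 6.9 × 0.922830 = 6.3675
Index = Σ wᵢ·(p₁ᵢ/p₀ᵢ) = 18.0608 + 18.5761 + 15.4851 + 21.8314 + 22.9209 + 6.3675 = 103.2418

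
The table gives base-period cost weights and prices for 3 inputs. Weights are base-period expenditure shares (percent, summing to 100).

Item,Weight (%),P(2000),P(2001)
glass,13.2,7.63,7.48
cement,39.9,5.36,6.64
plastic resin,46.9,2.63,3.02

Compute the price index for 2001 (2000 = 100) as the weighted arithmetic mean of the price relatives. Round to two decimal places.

glass: 13.2 × (7.48/7.63) = 13.2 × 0.980341 = 12.9405
cement: 39.9 × (6.64/5.36) = 39.9 × 1.238806 = 49.4284
plastic resin: 46.9 × (3.02/2.63) = 46.9 × 1.148289 = 53.8548
Index = Σ wᵢ·(p₁ᵢ/p₀ᵢ) = 12.9405 + 49.4284 + 53.8548 = 116.2236

116.22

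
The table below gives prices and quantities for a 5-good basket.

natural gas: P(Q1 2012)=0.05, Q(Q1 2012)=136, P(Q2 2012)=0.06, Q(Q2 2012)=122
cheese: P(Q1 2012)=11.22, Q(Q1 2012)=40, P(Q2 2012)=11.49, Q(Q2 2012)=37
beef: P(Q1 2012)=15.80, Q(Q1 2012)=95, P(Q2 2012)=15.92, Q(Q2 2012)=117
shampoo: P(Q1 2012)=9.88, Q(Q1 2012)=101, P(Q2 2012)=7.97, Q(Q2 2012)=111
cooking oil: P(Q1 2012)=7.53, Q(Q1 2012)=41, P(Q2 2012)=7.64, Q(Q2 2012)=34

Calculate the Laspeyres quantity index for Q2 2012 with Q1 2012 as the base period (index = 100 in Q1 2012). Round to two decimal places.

111.01

Laspeyres quantity index uses base-period prices as weights.
ΣP(Q1 2012)·Q(Q2 2012) = 0.05×122 + 11.22×37 + 15.80×117 + 9.88×111 + 7.53×34 = 6.1 + 415.14 + 1848.6 + 1096.68 + 256.02 = 3622.54
ΣP(Q1 2012)·Q(Q1 2012) = 0.05×136 + 11.22×40 + 15.80×95 + 9.88×101 + 7.53×41 = 6.8 + 448.8 + 1501 + 997.88 + 308.73 = 3263.21
Index = 3622.54 / 3263.21 × 100 = 111.0115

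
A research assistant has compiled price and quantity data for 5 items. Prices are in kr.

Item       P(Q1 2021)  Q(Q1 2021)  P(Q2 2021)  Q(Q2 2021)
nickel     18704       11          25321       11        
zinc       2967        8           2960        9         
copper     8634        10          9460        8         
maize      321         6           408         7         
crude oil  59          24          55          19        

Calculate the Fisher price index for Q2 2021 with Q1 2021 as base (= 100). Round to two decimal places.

125.85

Laspeyres component (base-period weights):
ΣP(Q2 2021)Q(Q1 2021) = 25321×11 + 2960×8 + 9460×10 + 408×6 + 55×24 = 278531 + 23680 + 94600 + 2448 + 1320 = 400579
ΣP(Q1 2021)Q(Q1 2021) = 18704×11 + 2967×8 + 8634×10 + 321×6 + 59×24 = 205744 + 23736 + 86340 + 1926 + 1416 = 319162
L = 400579 / 319162 × 100 = 125.5096
Paasche component (current-period weights):
ΣP(Q2 2021)Q(Q2 2021) = 25321×11 + 2960×9 + 9460×8 + 408×7 + 55×19 = 278531 + 26640 + 75680 + 2856 + 1045 = 384752
ΣP(Q1 2021)Q(Q2 2021) = 18704×11 + 2967×9 + 8634×8 + 321×7 + 59×19 = 205744 + 26703 + 69072 + 2247 + 1121 = 304887
P = 384752 / 304887 × 100 = 126.1950
Fisher = √(L × P) = √(125.5096 × 126.1950) = 125.8518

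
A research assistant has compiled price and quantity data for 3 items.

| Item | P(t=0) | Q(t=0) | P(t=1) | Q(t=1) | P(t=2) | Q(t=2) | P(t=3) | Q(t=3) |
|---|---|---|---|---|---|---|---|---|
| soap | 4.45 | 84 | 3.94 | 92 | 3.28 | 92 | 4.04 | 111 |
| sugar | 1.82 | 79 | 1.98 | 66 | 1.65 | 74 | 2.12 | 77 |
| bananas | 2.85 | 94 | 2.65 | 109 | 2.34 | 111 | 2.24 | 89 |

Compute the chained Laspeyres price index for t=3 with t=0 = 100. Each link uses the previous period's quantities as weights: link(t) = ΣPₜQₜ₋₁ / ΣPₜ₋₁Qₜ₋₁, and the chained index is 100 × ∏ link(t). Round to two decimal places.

Link t=0→t=1:
ΣP(t=1)Q(t=0) = 3.94×84 + 1.98×79 + 2.65×94 = 330.96 + 156.42 + 249.1 = 736.48
ΣP(t=0)Q(t=0) = 4.45×84 + 1.82×79 + 2.85×94 = 373.8 + 143.78 + 267.9 = 785.48
link = 736.48/785.48 = 0.937618
Link t=1→t=2:
ΣP(t=2)Q(t=1) = 3.28×92 + 1.65×66 + 2.34×109 = 301.76 + 108.9 + 255.06 = 665.72
ΣP(t=1)Q(t=1) = 3.94×92 + 1.98×66 + 2.65×109 = 362.48 + 130.68 + 288.85 = 782.01
link = 665.72/782.01 = 0.851293
Link t=2→t=3:
ΣP(t=3)Q(t=2) = 4.04×92 + 2.12×74 + 2.24×111 = 371.68 + 156.88 + 248.64 = 777.2
ΣP(t=2)Q(t=2) = 3.28×92 + 1.65×74 + 2.34×111 = 301.76 + 122.1 + 259.74 = 683.6
link = 777.2/683.6 = 1.136922
Chained index = 100 × 0.937618 × 0.851293 × 1.136922 = 90.7477

90.75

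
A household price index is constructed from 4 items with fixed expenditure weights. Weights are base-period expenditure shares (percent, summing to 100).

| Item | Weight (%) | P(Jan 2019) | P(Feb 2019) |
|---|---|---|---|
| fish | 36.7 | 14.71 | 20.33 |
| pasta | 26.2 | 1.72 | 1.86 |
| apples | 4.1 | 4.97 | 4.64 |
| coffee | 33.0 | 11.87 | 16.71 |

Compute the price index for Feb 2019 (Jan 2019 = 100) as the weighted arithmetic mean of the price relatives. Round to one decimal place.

fish: 36.7 × (20.33/14.71) = 36.7 × 1.382053 = 50.7213
pasta: 26.2 × (1.86/1.72) = 26.2 × 1.081395 = 28.3326
apples: 4.1 × (4.64/4.97) = 4.1 × 0.933602 = 3.8278
coffee: 33.0 × (16.71/11.87) = 33.0 × 1.407751 = 46.4558
Index = Σ wᵢ·(p₁ᵢ/p₀ᵢ) = 50.7213 + 28.3326 + 3.8278 + 46.4558 = 129.3374

129.3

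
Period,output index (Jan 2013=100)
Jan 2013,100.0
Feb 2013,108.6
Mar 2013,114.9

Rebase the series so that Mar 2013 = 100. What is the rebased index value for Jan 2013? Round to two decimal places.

87.03

Rebased(Jan 2013) = 100.0 / 114.9 × 100 = 87.0322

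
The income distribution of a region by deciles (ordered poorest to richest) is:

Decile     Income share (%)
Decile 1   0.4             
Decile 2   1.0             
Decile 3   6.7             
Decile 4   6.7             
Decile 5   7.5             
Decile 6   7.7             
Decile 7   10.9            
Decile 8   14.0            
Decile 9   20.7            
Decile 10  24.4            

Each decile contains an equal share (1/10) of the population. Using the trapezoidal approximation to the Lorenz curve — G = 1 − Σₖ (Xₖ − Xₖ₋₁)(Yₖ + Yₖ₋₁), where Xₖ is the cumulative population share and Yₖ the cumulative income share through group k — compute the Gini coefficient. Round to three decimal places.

Cumulative income shares Yₖ: 0.0040, 0.0140, 0.0810, 0.1480, 0.2230, 0.3000, 0.4090, 0.5490, 0.7560, 1.0000
Σ (Xₖ−Xₖ₋₁)(Yₖ+Yₖ₋₁) = (1/10)(0.0040+0.0000) + (1/10)(0.0140+0.0040) + (1/10)(0.0810+0.0140) + (1/10)(0.1480+0.0810) + (1/10)(0.2230+0.1480) + (1/10)(0.3000+0.2230) + (1/10)(0.4090+0.3000) + (1/10)(0.5490+0.4090) + (1/10)(0.7560+0.5490) + (1/10)(1.0000+0.7560)
  = 0.0004 + 0.0018 + 0.0095 + 0.0229 + 0.0371 + 0.0523 + 0.0709 + 0.0958 + 0.1305 + 0.1756 = 0.5968
G = 1 − 0.5968 = 0.4032

0.403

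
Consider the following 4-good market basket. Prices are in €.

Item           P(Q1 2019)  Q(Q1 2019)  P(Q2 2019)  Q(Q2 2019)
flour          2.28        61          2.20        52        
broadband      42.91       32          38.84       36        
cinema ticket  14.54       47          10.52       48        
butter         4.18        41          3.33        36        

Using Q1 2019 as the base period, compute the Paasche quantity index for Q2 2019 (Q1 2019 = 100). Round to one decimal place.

Paasche quantity index uses current-period prices as weights.
ΣP(Q2 2019)·Q(Q2 2019) = 2.20×52 + 38.84×36 + 10.52×48 + 3.33×36 = 114.4 + 1398.24 + 504.96 + 119.88 = 2137.48
ΣP(Q2 2019)·Q(Q1 2019) = 2.20×61 + 38.84×32 + 10.52×47 + 3.33×41 = 134.2 + 1242.88 + 494.44 + 136.53 = 2008.05
Index = 2137.48 / 2008.05 × 100 = 106.4456

106.4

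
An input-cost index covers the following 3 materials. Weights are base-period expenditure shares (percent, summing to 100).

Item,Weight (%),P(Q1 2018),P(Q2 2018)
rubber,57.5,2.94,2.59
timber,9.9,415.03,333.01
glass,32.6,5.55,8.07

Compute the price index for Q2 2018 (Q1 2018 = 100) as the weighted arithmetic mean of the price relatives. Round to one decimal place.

106.0

rubber: 57.5 × (2.59/2.94) = 57.5 × 0.880952 = 50.6548
timber: 9.9 × (333.01/415.03) = 9.9 × 0.802376 = 7.9435
glass: 32.6 × (8.07/5.55) = 32.6 × 1.454054 = 47.4022
Index = Σ wᵢ·(p₁ᵢ/p₀ᵢ) = 50.6548 + 7.9435 + 47.4022 = 106.0004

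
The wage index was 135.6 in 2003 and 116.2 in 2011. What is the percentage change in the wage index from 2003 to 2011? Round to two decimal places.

Change = (116.2 − 135.6) / 135.6 × 100
       = -19.4 / 135.6 × 100 = -14.3068%

-14.31%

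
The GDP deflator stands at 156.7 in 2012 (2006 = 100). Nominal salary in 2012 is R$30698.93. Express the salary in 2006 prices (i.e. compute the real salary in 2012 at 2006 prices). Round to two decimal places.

Real = Nominal ÷ (Index/100) = 30698.93 ÷ (156.7/100)
     = 30698.93 ÷ 1.567 = 19590.8934

19590.89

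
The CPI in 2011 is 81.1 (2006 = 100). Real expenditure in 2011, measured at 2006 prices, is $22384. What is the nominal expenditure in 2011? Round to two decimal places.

18153.42

Nominal = Real × (Index/100) = 22384 × (81.1/100)
        = 22384 × 0.811 = 18153.4240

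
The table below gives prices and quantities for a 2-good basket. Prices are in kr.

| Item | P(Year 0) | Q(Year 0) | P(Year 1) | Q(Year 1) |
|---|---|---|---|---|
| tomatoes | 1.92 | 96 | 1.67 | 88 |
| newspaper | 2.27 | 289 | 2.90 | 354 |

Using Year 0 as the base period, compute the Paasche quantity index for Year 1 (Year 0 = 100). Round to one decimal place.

Paasche quantity index uses current-period prices as weights.
ΣP(Year 1)·Q(Year 1) = 1.67×88 + 2.90×354 = 146.96 + 1026.6 = 1173.56
ΣP(Year 1)·Q(Year 0) = 1.67×96 + 2.90×289 = 160.32 + 838.1 = 998.42
Index = 1173.56 / 998.42 × 100 = 117.5417

117.5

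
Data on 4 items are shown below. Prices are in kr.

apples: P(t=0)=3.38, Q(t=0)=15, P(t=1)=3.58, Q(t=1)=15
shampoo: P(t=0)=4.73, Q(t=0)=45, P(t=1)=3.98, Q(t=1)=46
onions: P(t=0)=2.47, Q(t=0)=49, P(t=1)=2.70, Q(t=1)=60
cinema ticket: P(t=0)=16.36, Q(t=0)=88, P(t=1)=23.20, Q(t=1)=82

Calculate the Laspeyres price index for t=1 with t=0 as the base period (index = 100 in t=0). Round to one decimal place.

Laspeyres price index uses base-period quantities as weights.
ΣP(t=1)·Q(t=0) = 3.58×15 + 3.98×45 + 2.70×49 + 23.20×88 = 53.7 + 179.1 + 132.3 + 2041.6 = 2406.7
ΣP(t=0)·Q(t=0) = 3.38×15 + 4.73×45 + 2.47×49 + 16.36×88 = 50.7 + 212.85 + 121.03 + 1439.68 = 1824.26
Index = 2406.7 / 1824.26 × 100 = 131.9275

131.9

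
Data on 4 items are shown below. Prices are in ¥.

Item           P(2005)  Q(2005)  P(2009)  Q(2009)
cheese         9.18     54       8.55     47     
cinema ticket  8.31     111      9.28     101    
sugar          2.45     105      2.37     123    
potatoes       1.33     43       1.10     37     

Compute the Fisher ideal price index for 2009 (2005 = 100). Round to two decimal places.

Laspeyres component (base-period weights):
ΣP(2009)Q(2005) = 8.55×54 + 9.28×111 + 2.37×105 + 1.10×43 = 461.7 + 1030.08 + 248.85 + 47.3 = 1787.93
ΣP(2005)Q(2005) = 9.18×54 + 8.31×111 + 2.45×105 + 1.33×43 = 495.72 + 922.41 + 257.25 + 57.19 = 1732.57
L = 1787.93 / 1732.57 × 100 = 103.1953
Paasche component (current-period weights):
ΣP(2009)Q(2009) = 8.55×47 + 9.28×101 + 2.37×123 + 1.10×37 = 401.85 + 937.28 + 291.51 + 40.7 = 1671.34
ΣP(2005)Q(2009) = 9.18×47 + 8.31×101 + 2.45×123 + 1.33×37 = 431.46 + 839.31 + 301.35 + 49.21 = 1621.33
P = 1671.34 / 1621.33 × 100 = 103.0845
Fisher = √(L × P) = √(103.1953 × 103.0845) = 103.1399

103.14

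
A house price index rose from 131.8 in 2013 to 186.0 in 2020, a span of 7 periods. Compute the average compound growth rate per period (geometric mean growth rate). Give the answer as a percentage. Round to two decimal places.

5.04%

Growth factor = (186.0/131.8)^(1/7) = (1.411229)^(1/7) = 1.050440
Growth rate = 1.050440 − 1 = 0.050440 = 5.0440%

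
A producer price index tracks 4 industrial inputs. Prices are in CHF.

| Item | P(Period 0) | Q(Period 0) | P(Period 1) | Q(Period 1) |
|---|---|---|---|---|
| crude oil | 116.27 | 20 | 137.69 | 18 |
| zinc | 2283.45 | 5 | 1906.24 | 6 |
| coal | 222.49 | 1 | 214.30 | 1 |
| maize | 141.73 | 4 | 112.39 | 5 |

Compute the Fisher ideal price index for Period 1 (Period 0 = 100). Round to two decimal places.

88.47

Laspeyres component (base-period weights):
ΣP(Period 1)Q(Period 0) = 137.69×20 + 1906.24×5 + 214.30×1 + 112.39×4 = 2753.8 + 9531.2 + 214.3 + 449.56 = 12948.86
ΣP(Period 0)Q(Period 0) = 116.27×20 + 2283.45×5 + 222.49×1 + 141.73×4 = 2325.4 + 11417.25 + 222.49 + 566.92 = 14532.06
L = 12948.86 / 14532.06 × 100 = 89.1055
Paasche component (current-period weights):
ΣP(Period 1)Q(Period 1) = 137.69×18 + 1906.24×6 + 214.30×1 + 112.39×5 = 2478.42 + 11437.44 + 214.3 + 561.95 = 14692.11
ΣP(Period 0)Q(Period 1) = 116.27×18 + 2283.45×6 + 222.49×1 + 141.73×5 = 2092.86 + 13700.7 + 222.49 + 708.65 = 16724.7
P = 14692.11 / 16724.7 × 100 = 87.8468
Fisher = √(L × P) = √(89.1055 × 87.8468) = 88.4739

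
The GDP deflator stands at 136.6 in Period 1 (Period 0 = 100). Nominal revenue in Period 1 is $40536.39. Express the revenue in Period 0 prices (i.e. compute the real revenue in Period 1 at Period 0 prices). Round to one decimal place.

Real = Nominal ÷ (Index/100) = 40536.39 ÷ (136.6/100)
     = 40536.39 ÷ 1.366 = 29675.2489

29675.2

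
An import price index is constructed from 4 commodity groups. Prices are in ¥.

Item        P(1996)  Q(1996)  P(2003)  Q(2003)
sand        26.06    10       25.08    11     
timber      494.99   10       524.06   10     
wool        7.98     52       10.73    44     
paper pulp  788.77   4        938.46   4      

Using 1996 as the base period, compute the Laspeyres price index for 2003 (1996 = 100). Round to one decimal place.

111.6

Laspeyres price index uses base-period quantities as weights.
ΣP(2003)·Q(1996) = 25.08×10 + 524.06×10 + 10.73×52 + 938.46×4 = 250.8 + 5240.6 + 557.96 + 3753.84 = 9803.2
ΣP(1996)·Q(1996) = 26.06×10 + 494.99×10 + 7.98×52 + 788.77×4 = 260.6 + 4949.9 + 414.96 + 3155.08 = 8780.54
Index = 9803.2 / 8780.54 × 100 = 111.6469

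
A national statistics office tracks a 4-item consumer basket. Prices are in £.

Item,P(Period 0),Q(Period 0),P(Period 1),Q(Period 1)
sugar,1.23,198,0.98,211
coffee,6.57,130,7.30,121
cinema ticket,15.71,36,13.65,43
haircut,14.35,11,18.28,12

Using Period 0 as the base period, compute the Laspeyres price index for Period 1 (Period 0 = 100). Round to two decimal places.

Laspeyres price index uses base-period quantities as weights.
ΣP(Period 1)·Q(Period 0) = 0.98×198 + 7.30×130 + 13.65×36 + 18.28×11 = 194.04 + 949 + 491.4 + 201.08 = 1835.52
ΣP(Period 0)·Q(Period 0) = 1.23×198 + 6.57×130 + 15.71×36 + 14.35×11 = 243.54 + 854.1 + 565.56 + 157.85 = 1821.05
Index = 1835.52 / 1821.05 × 100 = 100.7946

100.79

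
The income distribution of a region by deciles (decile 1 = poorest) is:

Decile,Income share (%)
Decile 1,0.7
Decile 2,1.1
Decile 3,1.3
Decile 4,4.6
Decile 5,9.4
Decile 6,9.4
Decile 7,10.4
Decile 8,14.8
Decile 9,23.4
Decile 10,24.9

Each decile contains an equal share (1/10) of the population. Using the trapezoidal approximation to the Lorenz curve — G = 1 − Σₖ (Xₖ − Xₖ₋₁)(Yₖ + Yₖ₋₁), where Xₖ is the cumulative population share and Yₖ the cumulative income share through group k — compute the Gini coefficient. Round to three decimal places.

Cumulative income shares Yₖ: 0.0070, 0.0180, 0.0310, 0.0770, 0.1710, 0.2650, 0.3690, 0.5170, 0.7510, 1.0000
Σ (Xₖ−Xₖ₋₁)(Yₖ+Yₖ₋₁) = (1/10)(0.0070+0.0000) + (1/10)(0.0180+0.0070) + (1/10)(0.0310+0.0180) + (1/10)(0.0770+0.0310) + (1/10)(0.1710+0.0770) + (1/10)(0.2650+0.1710) + (1/10)(0.3690+0.2650) + (1/10)(0.5170+0.3690) + (1/10)(0.7510+0.5170) + (1/10)(1.0000+0.7510)
  = 0.0007 + 0.0025 + 0.0049 + 0.0108 + 0.0248 + 0.0436 + 0.0634 + 0.0886 + 0.1268 + 0.1751 = 0.5412
G = 1 − 0.5412 = 0.4588

0.459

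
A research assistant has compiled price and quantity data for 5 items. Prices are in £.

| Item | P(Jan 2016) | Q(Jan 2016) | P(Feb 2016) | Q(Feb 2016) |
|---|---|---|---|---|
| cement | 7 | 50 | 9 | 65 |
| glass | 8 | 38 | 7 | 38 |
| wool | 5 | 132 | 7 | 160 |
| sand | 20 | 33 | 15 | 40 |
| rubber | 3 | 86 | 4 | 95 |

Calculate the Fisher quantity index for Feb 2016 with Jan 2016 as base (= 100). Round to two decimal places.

118.75

Laspeyres component (base-period weights):
ΣP(Jan 2016)Q(Feb 2016) = 7×65 + 8×38 + 5×160 + 20×40 + 3×95 = 455 + 304 + 800 + 800 + 285 = 2644
ΣP(Jan 2016)Q(Jan 2016) = 7×50 + 8×38 + 5×132 + 20×33 + 3×86 = 350 + 304 + 660 + 660 + 258 = 2232
L = 2644 / 2232 × 100 = 118.4588
Paasche component (current-period weights):
ΣP(Feb 2016)Q(Feb 2016) = 9×65 + 7×38 + 7×160 + 15×40 + 4×95 = 585 + 266 + 1120 + 600 + 380 = 2951
ΣP(Feb 2016)Q(Jan 2016) = 9×50 + 7×38 + 7×132 + 15×33 + 4×86 = 450 + 266 + 924 + 495 + 344 = 2479
P = 2951 / 2479 × 100 = 119.0399
Fisher = √(L × P) = √(118.4588 × 119.0399) = 118.7490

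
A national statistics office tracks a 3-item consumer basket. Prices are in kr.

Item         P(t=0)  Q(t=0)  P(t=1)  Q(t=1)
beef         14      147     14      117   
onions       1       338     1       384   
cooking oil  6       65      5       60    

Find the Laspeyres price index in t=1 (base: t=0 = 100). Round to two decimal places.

97.67

Laspeyres price index uses base-period quantities as weights.
ΣP(t=1)·Q(t=0) = 14×147 + 1×338 + 5×65 = 2058 + 338 + 325 = 2721
ΣP(t=0)·Q(t=0) = 14×147 + 1×338 + 6×65 = 2058 + 338 + 390 = 2786
Index = 2721 / 2786 × 100 = 97.6669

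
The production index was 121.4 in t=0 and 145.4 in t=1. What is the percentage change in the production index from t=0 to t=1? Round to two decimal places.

19.77%

Change = (145.4 − 121.4) / 121.4 × 100
       = 24.0 / 121.4 × 100 = 19.7694%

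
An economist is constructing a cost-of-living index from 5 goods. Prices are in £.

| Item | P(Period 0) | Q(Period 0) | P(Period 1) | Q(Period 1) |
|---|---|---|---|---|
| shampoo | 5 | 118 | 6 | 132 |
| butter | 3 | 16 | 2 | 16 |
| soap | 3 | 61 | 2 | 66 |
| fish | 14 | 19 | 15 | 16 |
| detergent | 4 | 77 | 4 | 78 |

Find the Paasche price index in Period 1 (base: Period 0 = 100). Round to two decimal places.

104.58

Paasche price index uses current-period quantities as weights.
ΣP(Period 1)·Q(Period 1) = 6×132 + 2×16 + 2×66 + 15×16 + 4×78 = 792 + 32 + 132 + 240 + 312 = 1508
ΣP(Period 0)·Q(Period 1) = 5×132 + 3×16 + 3×66 + 14×16 + 4×78 = 660 + 48 + 198 + 224 + 312 = 1442
Index = 1508 / 1442 × 100 = 104.5770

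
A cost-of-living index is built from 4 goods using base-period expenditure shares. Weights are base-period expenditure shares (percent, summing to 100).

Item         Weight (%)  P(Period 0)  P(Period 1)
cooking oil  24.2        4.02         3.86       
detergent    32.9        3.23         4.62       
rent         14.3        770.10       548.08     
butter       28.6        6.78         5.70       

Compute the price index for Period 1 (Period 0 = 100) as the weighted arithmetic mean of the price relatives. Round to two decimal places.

cooking oil: 24.2 × (3.86/4.02) = 24.2 × 0.960199 = 23.2368
detergent: 32.9 × (4.62/3.23) = 32.9 × 1.430341 = 47.0582
rent: 14.3 × (548.08/770.10) = 14.3 × 0.711700 = 10.1773
butter: 28.6 × (5.70/6.78) = 28.6 × 0.840708 = 24.0442
Index = Σ wᵢ·(p₁ᵢ/p₀ᵢ) = 23.2368 + 47.0582 + 10.1773 + 24.0442 = 104.5166

104.52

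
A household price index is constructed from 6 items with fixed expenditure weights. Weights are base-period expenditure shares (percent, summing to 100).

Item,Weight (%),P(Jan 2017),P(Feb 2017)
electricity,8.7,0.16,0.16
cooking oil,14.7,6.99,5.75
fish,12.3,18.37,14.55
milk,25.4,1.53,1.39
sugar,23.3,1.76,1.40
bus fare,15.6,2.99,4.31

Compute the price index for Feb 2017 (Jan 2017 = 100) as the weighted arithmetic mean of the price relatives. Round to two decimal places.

electricity: 8.7 × (0.16/0.16) = 8.7 × 1.000000 = 8.7000
cooking oil: 14.7 × (5.75/6.99) = 14.7 × 0.822604 = 12.0923
fish: 12.3 × (14.55/18.37) = 12.3 × 0.792052 = 9.7422
milk: 25.4 × (1.39/1.53) = 25.4 × 0.908497 = 23.0758
sugar: 23.3 × (1.40/1.76) = 23.3 × 0.795455 = 18.5341
bus fare: 15.6 × (4.31/2.99) = 15.6 × 1.441472 = 22.4870
Index = Σ wᵢ·(p₁ᵢ/p₀ᵢ) = 8.7000 + 12.0923 + 9.7422 + 23.0758 + 18.5341 + 22.4870 = 94.6314

94.63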